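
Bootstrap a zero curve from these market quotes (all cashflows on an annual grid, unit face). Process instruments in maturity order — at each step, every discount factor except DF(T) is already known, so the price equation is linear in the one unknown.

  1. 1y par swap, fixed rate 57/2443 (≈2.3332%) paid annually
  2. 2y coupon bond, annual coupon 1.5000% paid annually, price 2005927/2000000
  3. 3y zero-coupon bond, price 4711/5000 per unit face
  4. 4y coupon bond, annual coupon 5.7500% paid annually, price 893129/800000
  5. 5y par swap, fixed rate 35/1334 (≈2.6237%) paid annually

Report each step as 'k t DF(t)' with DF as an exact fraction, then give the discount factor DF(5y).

step 1 [1y] swap r/1=57/2443: DF=(1 − 57/2443·(0))/(1+57/2443) = 2443/2500 ≈ 0.977200
step 2 [2y] bond c/1=3/200: DF=(2005927/2000000 − 3/200·(0.977200))/(1+3/200) = 9737/10000 ≈ 0.973700
step 3 [3y] zero: DF = P = 4711/5000 ≈ 0.942200
step 4 [4y] bond c/1=23/400: DF=(893129/800000 − 23/400·(0.977200+0.973700+0.942200))/(1+23/400) = 1123/1250 ≈ 0.898400
step 5 [5y] swap r/1=35/1334: DF=(1 − 35/1334·(0.977200+0.973700+0.942200+0.898400))/(1+35/1334) = 351/400 ≈ 0.877500

1 1 2443/2500
2 2 9737/10000
3 3 4711/5000
4 4 1123/1250
5 5 351/400
DF(5y) = 351/400 ≈ 0.877500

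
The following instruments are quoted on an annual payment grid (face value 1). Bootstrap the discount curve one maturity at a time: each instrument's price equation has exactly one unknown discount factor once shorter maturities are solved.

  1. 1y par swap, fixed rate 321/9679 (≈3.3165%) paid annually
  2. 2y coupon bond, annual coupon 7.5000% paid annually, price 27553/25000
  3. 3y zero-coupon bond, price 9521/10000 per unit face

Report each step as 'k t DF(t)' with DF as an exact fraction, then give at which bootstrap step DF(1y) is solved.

step 1 [1y] swap r/1=321/9679: DF=(1 − 321/9679·(0))/(1+321/9679) = 9679/10000 ≈ 0.967900
step 2 [2y] bond c/1=3/40: DF=(27553/25000 − 3/40·(0.967900))/(1+3/40) = 9577/10000 ≈ 0.957700
step 3 [3y] zero: DF = P = 9521/10000 ≈ 0.952100

1 1 9679/10000
2 2 9577/10000
3 3 9521/10000
DF(1y) is solved at step 1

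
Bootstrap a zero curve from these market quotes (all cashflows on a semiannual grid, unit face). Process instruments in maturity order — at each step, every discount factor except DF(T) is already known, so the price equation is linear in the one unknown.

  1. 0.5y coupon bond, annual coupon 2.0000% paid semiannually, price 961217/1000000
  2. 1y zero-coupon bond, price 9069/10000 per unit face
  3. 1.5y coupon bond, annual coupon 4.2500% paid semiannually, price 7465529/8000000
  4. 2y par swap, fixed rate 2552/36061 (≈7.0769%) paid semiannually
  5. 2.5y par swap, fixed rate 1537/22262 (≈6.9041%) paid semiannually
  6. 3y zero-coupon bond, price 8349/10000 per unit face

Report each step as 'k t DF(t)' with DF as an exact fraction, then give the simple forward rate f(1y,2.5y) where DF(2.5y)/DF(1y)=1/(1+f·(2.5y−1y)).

1 1/2 9517/10000
2 1 9069/10000
3 3/2 8751/10000
4 2 2181/2500
5 5/2 8463/10000
6 3 8349/10000
f(1y,2.5y) = ((9069/10000)/(8463/10000) − 1)/(3/2) = 404/8463 ≈ 4.7737%

step 1 [0.5y] bond c/2=1/100: DF=(961217/1000000 − 1/100·(0))/(1+1/100) = 9517/10000 ≈ 0.951700
step 2 [1y] zero: DF = P = 9069/10000 ≈ 0.906900
step 3 [1.5y] bond c/2=17/800: DF=(7465529/8000000 − 17/800·(0.951700+0.906900))/(1+17/800) = 8751/10000 ≈ 0.875100
step 4 [2y] swap r/2=1276/36061: DF=(1 − 1276/36061·(0.951700+0.906900+0.875100))/(1+1276/36061) = 2181/2500 ≈ 0.872400
step 5 [2.5y] swap r/2=1537/44524: DF=(1 − 1537/44524·(0.951700+0.906900+0.875100+0.872400))/(1+1537/44524) = 8463/10000 ≈ 0.846300
step 6 [3y] zero: DF = P = 8349/10000 ≈ 0.834900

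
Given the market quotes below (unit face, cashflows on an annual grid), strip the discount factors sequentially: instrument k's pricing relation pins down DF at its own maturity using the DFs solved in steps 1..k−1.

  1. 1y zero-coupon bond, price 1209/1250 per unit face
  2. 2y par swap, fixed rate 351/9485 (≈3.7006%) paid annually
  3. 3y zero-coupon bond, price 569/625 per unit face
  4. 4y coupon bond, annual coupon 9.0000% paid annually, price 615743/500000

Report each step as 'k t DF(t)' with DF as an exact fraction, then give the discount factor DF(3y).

1 1 1209/1250
2 2 4649/5000
3 3 569/625
4 4 449/500
DF(3y) = 569/625 ≈ 0.910400

step 1 [1y] zero: DF = P = 1209/1250 ≈ 0.967200
step 2 [2y] swap r/1=351/9485: DF=(1 − 351/9485·(0.967200))/(1+351/9485) = 4649/5000 ≈ 0.929800
step 3 [3y] zero: DF = P = 569/625 ≈ 0.910400
step 4 [4y] bond c/1=9/100: DF=(615743/500000 − 9/100·(0.967200+0.929800+0.910400))/(1+9/100) = 449/500 ≈ 0.898000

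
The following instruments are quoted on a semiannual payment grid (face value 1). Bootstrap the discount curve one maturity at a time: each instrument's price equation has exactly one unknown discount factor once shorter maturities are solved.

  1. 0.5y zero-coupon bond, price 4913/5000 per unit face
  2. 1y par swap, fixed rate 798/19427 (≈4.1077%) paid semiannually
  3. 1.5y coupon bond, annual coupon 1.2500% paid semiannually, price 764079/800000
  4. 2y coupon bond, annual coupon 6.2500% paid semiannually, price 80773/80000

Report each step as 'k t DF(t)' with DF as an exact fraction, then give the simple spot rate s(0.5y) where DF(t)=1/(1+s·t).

step 1 [0.5y] zero: DF = P = 4913/5000 ≈ 0.982600
step 2 [1y] swap r/2=399/19427: DF=(1 − 399/19427·(0.982600))/(1+399/19427) = 9601/10000 ≈ 0.960100
step 3 [1.5y] bond c/2=1/160: DF=(764079/800000 − 1/160·(0.982600+0.960100))/(1+1/160) = 9371/10000 ≈ 0.937100
step 4 [2y] bond c/2=1/32: DF=(80773/80000 − 1/32·(0.982600+0.960100+0.937100))/(1+1/32) = 4459/5000 ≈ 0.891800

1 1/2 4913/5000
2 1 9601/10000
3 3/2 9371/10000
4 2 4459/5000
s(0.5y) = (1/(4913/5000) − 1)/(1/2) = 174/4913 ≈ 3.5416%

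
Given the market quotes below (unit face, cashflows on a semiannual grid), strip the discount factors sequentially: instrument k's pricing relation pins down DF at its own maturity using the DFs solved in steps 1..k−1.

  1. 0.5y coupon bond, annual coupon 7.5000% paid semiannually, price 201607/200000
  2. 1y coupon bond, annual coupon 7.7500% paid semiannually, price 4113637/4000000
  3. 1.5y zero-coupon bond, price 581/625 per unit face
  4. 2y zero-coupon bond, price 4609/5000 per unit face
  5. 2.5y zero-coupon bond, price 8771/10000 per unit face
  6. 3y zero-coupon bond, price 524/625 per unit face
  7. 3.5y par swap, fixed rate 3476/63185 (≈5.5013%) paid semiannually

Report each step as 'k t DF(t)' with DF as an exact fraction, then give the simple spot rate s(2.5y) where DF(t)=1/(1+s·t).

1 1/2 2429/2500
2 1 4769/5000
3 3/2 581/625
4 2 4609/5000
5 5/2 8771/10000
6 3 524/625
7 7/2 4131/5000
s(2.5y) = (1/(8771/10000) − 1)/(5/2) = 2458/43855 ≈ 5.6048%

step 1 [0.5y] bond c/2=3/80: DF=(201607/200000 − 3/80·(0))/(1+3/80) = 2429/2500 ≈ 0.971600
step 2 [1y] bond c/2=31/800: DF=(4113637/4000000 − 31/800·(0.971600))/(1+31/800) = 4769/5000 ≈ 0.953800
step 3 [1.5y] zero: DF = P = 581/625 ≈ 0.929600
step 4 [2y] zero: DF = P = 4609/5000 ≈ 0.921800
step 5 [2.5y] zero: DF = P = 8771/10000 ≈ 0.877100
step 6 [3y] zero: DF = P = 524/625 ≈ 0.838400
step 7 [3.5y] swap r/2=1738/63185: DF=(1 − 1738/63185·(0.971600+0.953800+0.929600+0.921800+0.877100+0.838400))/(1+1738/63185) = 4131/5000 ≈ 0.826200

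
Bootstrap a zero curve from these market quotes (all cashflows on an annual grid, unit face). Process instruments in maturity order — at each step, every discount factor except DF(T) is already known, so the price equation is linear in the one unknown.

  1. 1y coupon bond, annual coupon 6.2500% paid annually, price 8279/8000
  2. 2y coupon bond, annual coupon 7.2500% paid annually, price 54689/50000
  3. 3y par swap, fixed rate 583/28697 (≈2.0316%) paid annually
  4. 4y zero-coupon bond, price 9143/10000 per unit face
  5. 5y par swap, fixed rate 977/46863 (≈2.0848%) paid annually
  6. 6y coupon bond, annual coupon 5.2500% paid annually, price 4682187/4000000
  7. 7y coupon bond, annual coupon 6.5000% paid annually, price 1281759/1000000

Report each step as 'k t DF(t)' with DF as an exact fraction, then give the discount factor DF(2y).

step 1 [1y] bond c/1=1/16: DF=(8279/8000 − 1/16·(0))/(1+1/16) = 487/500 ≈ 0.974000
step 2 [2y] bond c/1=29/400: DF=(54689/50000 − 29/400·(0.974000))/(1+29/400) = 477/500 ≈ 0.954000
step 3 [3y] swap r/1=583/28697: DF=(1 − 583/28697·(0.974000+0.954000))/(1+583/28697) = 9417/10000 ≈ 0.941700
step 4 [4y] zero: DF = P = 9143/10000 ≈ 0.914300
step 5 [5y] swap r/1=977/46863: DF=(1 − 977/46863·(0.974000+0.954000+0.941700+0.914300))/(1+977/46863) = 9023/10000 ≈ 0.902300
step 6 [6y] bond c/1=21/400: DF=(4682187/4000000 − 21/400·(0.974000+0.954000+0.941700+0.914300+0.902300))/(1+21/400) = 549/625 ≈ 0.878400
step 7 [7y] bond c/1=13/200: DF=(1281759/1000000 − 13/200·(0.974000+0.954000+0.941700+0.914300+0.902300+0.878400))/(1+13/200) = 8639/10000 ≈ 0.863900

1 1 487/500
2 2 477/500
3 3 9417/10000
4 4 9143/10000
5 5 9023/10000
6 6 549/625
7 7 8639/10000
DF(2y) = 477/500 ≈ 0.954000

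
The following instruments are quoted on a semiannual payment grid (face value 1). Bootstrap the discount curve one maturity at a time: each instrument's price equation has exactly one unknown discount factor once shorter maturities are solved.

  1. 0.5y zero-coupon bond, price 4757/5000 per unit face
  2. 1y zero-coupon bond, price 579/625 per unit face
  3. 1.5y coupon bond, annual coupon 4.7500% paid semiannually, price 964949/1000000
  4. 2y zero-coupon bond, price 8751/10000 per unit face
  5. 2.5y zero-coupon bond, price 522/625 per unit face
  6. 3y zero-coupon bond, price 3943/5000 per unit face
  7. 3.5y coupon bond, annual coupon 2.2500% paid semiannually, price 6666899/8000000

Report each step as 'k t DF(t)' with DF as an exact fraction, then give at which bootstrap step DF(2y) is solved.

step 1 [0.5y] zero: DF = P = 4757/5000 ≈ 0.951400
step 2 [1y] zero: DF = P = 579/625 ≈ 0.926400
step 3 [1.5y] bond c/2=19/800: DF=(964949/1000000 − 19/800·(0.951400+0.926400))/(1+19/800) = 899/1000 ≈ 0.899000
step 4 [2y] zero: DF = P = 8751/10000 ≈ 0.875100
step 5 [2.5y] zero: DF = P = 522/625 ≈ 0.835200
step 6 [3y] zero: DF = P = 3943/5000 ≈ 0.788600
step 7 [3.5y] bond c/2=9/800: DF=(6666899/8000000 − 9/800·(0.951400+0.926400+0.899000+0.875100+0.835200+0.788600))/(1+9/800) = 3827/5000 ≈ 0.765400

1 1/2 4757/5000
2 1 579/625
3 3/2 899/1000
4 2 8751/10000
5 5/2 522/625
6 3 3943/5000
7 7/2 3827/5000
DF(2y) is solved at step 4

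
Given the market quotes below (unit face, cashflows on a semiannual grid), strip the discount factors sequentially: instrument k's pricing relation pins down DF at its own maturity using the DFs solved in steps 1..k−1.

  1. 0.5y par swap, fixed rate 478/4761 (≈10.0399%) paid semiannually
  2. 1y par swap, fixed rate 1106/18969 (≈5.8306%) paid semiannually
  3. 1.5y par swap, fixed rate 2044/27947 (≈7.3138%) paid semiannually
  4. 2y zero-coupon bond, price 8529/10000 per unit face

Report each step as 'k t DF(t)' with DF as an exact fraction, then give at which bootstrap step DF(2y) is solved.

1 1/2 4761/5000
2 1 9447/10000
3 3/2 4489/5000
4 2 8529/10000
DF(2y) is solved at step 4

step 1 [0.5y] swap r/2=239/4761: DF=(1 − 239/4761·(0))/(1+239/4761) = 4761/5000 ≈ 0.952200
step 2 [1y] swap r/2=553/18969: DF=(1 − 553/18969·(0.952200))/(1+553/18969) = 9447/10000 ≈ 0.944700
step 3 [1.5y] swap r/2=1022/27947: DF=(1 − 1022/27947·(0.952200+0.944700))/(1+1022/27947) = 4489/5000 ≈ 0.897800
step 4 [2y] zero: DF = P = 8529/10000 ≈ 0.852900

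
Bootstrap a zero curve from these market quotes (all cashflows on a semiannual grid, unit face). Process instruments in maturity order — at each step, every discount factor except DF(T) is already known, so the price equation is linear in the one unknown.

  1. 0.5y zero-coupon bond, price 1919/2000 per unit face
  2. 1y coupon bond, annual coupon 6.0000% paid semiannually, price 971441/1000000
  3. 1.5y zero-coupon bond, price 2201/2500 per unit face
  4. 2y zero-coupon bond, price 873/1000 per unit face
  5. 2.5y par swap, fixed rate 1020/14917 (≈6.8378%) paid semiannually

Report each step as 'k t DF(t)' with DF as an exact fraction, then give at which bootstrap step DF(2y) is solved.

1 1/2 1919/2000
2 1 572/625
3 3/2 2201/2500
4 2 873/1000
5 5/2 847/1000
DF(2y) is solved at step 4

step 1 [0.5y] zero: DF = P = 1919/2000 ≈ 0.959500
step 2 [1y] bond c/2=3/100: DF=(971441/1000000 − 3/100·(0.959500))/(1+3/100) = 572/625 ≈ 0.915200
step 3 [1.5y] zero: DF = P = 2201/2500 ≈ 0.880400
step 4 [2y] zero: DF = P = 873/1000 ≈ 0.873000
step 5 [2.5y] swap r/2=510/14917: DF=(1 − 510/14917·(0.959500+0.915200+0.880400+0.873000))/(1+510/14917) = 847/1000 ≈ 0.847000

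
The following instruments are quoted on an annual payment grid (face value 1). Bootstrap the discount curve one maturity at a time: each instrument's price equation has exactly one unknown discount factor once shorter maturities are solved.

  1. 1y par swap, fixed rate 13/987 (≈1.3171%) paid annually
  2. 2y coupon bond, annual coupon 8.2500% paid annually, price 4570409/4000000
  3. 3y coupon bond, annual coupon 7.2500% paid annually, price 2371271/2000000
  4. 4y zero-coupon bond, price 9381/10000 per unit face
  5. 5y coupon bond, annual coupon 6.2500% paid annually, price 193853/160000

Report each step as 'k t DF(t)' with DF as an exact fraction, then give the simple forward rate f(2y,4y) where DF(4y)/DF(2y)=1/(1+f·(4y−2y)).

1 1 987/1000
2 2 9803/10000
3 3 389/400
4 4 9381/10000
5 5 4561/5000
f(2y,4y) = ((9803/10000)/(9381/10000) − 1)/(2) = 211/9381 ≈ 2.2492%

step 1 [1y] swap r/1=13/987: DF=(1 − 13/987·(0))/(1+13/987) = 987/1000 ≈ 0.987000
step 2 [2y] bond c/1=33/400: DF=(4570409/4000000 − 33/400·(0.987000))/(1+33/400) = 9803/10000 ≈ 0.980300
step 3 [3y] bond c/1=29/400: DF=(2371271/2000000 − 29/400·(0.987000+0.980300))/(1+29/400) = 389/400 ≈ 0.972500
step 4 [4y] zero: DF = P = 9381/10000 ≈ 0.938100
step 5 [5y] bond c/1=1/16: DF=(193853/160000 − 1/16·(0.987000+0.980300+0.972500+0.938100))/(1+1/16) = 4561/5000 ≈ 0.912200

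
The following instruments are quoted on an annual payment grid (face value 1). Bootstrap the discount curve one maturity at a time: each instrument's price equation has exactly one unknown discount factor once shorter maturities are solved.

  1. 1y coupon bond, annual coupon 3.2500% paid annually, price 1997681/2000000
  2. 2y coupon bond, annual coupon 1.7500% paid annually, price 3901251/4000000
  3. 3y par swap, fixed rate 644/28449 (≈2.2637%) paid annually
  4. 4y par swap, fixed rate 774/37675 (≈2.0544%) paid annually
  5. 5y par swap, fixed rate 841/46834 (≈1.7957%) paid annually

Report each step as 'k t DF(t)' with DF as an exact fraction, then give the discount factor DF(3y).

step 1 [1y] bond c/1=13/400: DF=(1997681/2000000 − 13/400·(0))/(1+13/400) = 4837/5000 ≈ 0.967400
step 2 [2y] bond c/1=7/400: DF=(3901251/4000000 − 7/400·(0.967400))/(1+7/400) = 9419/10000 ≈ 0.941900
step 3 [3y] swap r/1=644/28449: DF=(1 − 644/28449·(0.967400+0.941900))/(1+644/28449) = 2339/2500 ≈ 0.935600
step 4 [4y] swap r/1=774/37675: DF=(1 − 774/37675·(0.967400+0.941900+0.935600))/(1+774/37675) = 4613/5000 ≈ 0.922600
step 5 [5y] swap r/1=841/46834: DF=(1 − 841/46834·(0.967400+0.941900+0.935600+0.922600))/(1+841/46834) = 9159/10000 ≈ 0.915900

1 1 4837/5000
2 2 9419/10000
3 3 2339/2500
4 4 4613/5000
5 5 9159/10000
DF(3y) = 2339/2500 ≈ 0.935600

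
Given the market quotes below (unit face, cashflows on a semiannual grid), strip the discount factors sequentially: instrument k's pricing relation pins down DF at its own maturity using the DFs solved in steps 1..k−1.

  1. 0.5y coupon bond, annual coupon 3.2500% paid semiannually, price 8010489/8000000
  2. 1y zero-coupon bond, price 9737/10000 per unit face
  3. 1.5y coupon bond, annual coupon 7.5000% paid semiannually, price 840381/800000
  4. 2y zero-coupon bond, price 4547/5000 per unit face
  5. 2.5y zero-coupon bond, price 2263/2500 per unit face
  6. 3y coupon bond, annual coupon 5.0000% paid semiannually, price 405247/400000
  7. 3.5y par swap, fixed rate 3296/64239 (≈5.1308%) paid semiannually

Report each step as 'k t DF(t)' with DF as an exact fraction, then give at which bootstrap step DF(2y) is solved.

1 1/2 9853/10000
2 1 9737/10000
3 3/2 9417/10000
4 2 4547/5000
5 5/2 2263/2500
6 3 4367/5000
7 7/2 522/625
DF(2y) is solved at step 4

step 1 [0.5y] bond c/2=13/800: DF=(8010489/8000000 − 13/800·(0))/(1+13/800) = 9853/10000 ≈ 0.985300
step 2 [1y] zero: DF = P = 9737/10000 ≈ 0.973700
step 3 [1.5y] bond c/2=3/80: DF=(840381/800000 − 3/80·(0.985300+0.973700))/(1+3/80) = 9417/10000 ≈ 0.941700
step 4 [2y] zero: DF = P = 4547/5000 ≈ 0.909400
step 5 [2.5y] zero: DF = P = 2263/2500 ≈ 0.905200
step 6 [3y] bond c/2=1/40: DF=(405247/400000 − 1/40·(0.985300+0.973700+0.941700+0.909400+0.905200))/(1+1/40) = 4367/5000 ≈ 0.873400
step 7 [3.5y] swap r/2=1648/64239: DF=(1 − 1648/64239·(0.985300+0.973700+0.941700+0.909400+0.905200+0.873400))/(1+1648/64239) = 522/625 ≈ 0.835200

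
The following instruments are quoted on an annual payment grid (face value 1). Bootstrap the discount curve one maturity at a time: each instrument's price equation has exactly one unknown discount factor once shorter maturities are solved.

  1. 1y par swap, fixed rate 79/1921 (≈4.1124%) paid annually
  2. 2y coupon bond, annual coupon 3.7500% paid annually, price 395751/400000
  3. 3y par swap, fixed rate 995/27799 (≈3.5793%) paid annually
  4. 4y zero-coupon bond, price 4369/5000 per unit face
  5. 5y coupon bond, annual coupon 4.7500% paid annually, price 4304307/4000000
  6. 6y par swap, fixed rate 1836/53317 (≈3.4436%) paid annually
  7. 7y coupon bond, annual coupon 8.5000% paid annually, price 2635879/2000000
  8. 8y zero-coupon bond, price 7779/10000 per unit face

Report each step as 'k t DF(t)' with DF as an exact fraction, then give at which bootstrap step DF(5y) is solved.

step 1 [1y] swap r/1=79/1921: DF=(1 − 79/1921·(0))/(1+79/1921) = 1921/2000 ≈ 0.960500
step 2 [2y] bond c/1=3/80: DF=(395751/400000 − 3/80·(0.960500))/(1+3/80) = 9189/10000 ≈ 0.918900
step 3 [3y] swap r/1=995/27799: DF=(1 − 995/27799·(0.960500+0.918900))/(1+995/27799) = 1801/2000 ≈ 0.900500
step 4 [4y] zero: DF = P = 4369/5000 ≈ 0.873800
step 5 [5y] bond c/1=19/400: DF=(4304307/4000000 − 19/400·(0.960500+0.918900+0.900500+0.873800))/(1+19/400) = 1077/1250 ≈ 0.861600
step 6 [6y] swap r/1=1836/53317: DF=(1 − 1836/53317·(0.960500+0.918900+0.900500+0.873800+0.861600))/(1+1836/53317) = 2041/2500 ≈ 0.816400
step 7 [7y] bond c/1=17/200: DF=(2635879/2000000 − 17/200·(0.960500+0.918900+0.900500+0.873800+0.861600+0.816400))/(1+17/200) = 797/1000 ≈ 0.797000
step 8 [8y] zero: DF = P = 7779/10000 ≈ 0.777900

1 1 1921/2000
2 2 9189/10000
3 3 1801/2000
4 4 4369/5000
5 5 1077/1250
6 6 2041/2500
7 7 797/1000
8 8 7779/10000
DF(5y) is solved at step 5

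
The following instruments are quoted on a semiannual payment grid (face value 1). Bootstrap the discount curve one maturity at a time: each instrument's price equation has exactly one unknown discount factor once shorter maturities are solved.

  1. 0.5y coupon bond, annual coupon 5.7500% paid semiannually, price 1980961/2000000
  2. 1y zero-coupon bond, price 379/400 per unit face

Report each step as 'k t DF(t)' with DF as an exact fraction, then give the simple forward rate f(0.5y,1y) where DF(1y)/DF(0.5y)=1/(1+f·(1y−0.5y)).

1 1/2 2407/2500
2 1 379/400
f(0.5y,1y) = ((2407/2500)/(379/400) − 1)/(1/2) = 306/9475 ≈ 3.2296%

step 1 [0.5y] bond c/2=23/800: DF=(1980961/2000000 − 23/800·(0))/(1+23/800) = 2407/2500 ≈ 0.962800
step 2 [1y] zero: DF = P = 379/400 ≈ 0.947500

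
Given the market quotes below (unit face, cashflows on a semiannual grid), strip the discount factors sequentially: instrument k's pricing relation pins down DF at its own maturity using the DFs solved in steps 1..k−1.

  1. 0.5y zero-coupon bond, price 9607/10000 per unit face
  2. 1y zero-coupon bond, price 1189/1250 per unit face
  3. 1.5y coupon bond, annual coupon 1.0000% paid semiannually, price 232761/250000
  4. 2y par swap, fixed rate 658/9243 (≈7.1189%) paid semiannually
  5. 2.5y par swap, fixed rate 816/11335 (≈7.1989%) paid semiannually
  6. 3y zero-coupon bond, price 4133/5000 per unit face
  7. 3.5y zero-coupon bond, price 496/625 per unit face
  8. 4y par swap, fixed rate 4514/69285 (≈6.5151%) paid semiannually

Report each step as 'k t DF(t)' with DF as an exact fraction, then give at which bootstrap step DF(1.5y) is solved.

step 1 [0.5y] zero: DF = P = 9607/10000 ≈ 0.960700
step 2 [1y] zero: DF = P = 1189/1250 ≈ 0.951200
step 3 [1.5y] bond c/2=1/200: DF=(232761/250000 − 1/200·(0.960700+0.951200))/(1+1/200) = 9169/10000 ≈ 0.916900
step 4 [2y] swap r/2=329/9243: DF=(1 − 329/9243·(0.960700+0.951200+0.916900))/(1+329/9243) = 2171/2500 ≈ 0.868400
step 5 [2.5y] swap r/2=408/11335: DF=(1 − 408/11335·(0.960700+0.951200+0.916900+0.868400))/(1+408/11335) = 523/625 ≈ 0.836800
step 6 [3y] zero: DF = P = 4133/5000 ≈ 0.826600
step 7 [3.5y] zero: DF = P = 496/625 ≈ 0.793600
step 8 [4y] swap r/2=2257/69285: DF=(1 − 2257/69285·(0.960700+0.951200+0.916900+0.868400+0.836800+0.826600+0.793600))/(1+2257/69285) = 7743/10000 ≈ 0.774300

1 1/2 9607/10000
2 1 1189/1250
3 3/2 9169/10000
4 2 2171/2500
5 5/2 523/625
6 3 4133/5000
7 7/2 496/625
8 4 7743/10000
DF(1.5y) is solved at step 3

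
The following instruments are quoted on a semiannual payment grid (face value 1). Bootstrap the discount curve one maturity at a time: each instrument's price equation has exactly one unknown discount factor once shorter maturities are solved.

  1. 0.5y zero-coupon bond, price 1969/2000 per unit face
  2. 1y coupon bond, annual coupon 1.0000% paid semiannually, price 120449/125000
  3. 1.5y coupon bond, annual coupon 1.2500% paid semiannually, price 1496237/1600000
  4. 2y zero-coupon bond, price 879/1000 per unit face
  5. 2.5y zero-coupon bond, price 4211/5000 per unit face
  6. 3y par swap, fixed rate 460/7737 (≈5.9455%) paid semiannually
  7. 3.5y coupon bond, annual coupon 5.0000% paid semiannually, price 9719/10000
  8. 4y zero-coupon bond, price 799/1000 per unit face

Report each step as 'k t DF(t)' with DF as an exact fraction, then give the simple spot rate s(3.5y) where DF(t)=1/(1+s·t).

step 1 [0.5y] zero: DF = P = 1969/2000 ≈ 0.984500
step 2 [1y] bond c/2=1/200: DF=(120449/125000 − 1/200·(0.984500))/(1+1/200) = 9539/10000 ≈ 0.953900
step 3 [1.5y] bond c/2=1/160: DF=(1496237/1600000 − 1/160·(0.984500+0.953900))/(1+1/160) = 9173/10000 ≈ 0.917300
step 4 [2y] zero: DF = P = 879/1000 ≈ 0.879000
step 5 [2.5y] zero: DF = P = 4211/5000 ≈ 0.842200
step 6 [3y] swap r/2=230/7737: DF=(1 − 230/7737·(0.984500+0.953900+0.917300+0.879000+0.842200))/(1+230/7737) = 839/1000 ≈ 0.839000
step 7 [3.5y] bond c/2=1/40: DF=(9719/10000 − 1/40·(0.984500+0.953900+0.917300+0.879000+0.842200+0.839000))/(1+1/40) = 8161/10000 ≈ 0.816100
step 8 [4y] zero: DF = P = 799/1000 ≈ 0.799000

1 1/2 1969/2000
2 1 9539/10000
3 3/2 9173/10000
4 2 879/1000
5 5/2 4211/5000
6 3 839/1000
7 7/2 8161/10000
8 4 799/1000
s(3.5y) = (1/(8161/10000) − 1)/(7/2) = 3678/57127 ≈ 6.4383%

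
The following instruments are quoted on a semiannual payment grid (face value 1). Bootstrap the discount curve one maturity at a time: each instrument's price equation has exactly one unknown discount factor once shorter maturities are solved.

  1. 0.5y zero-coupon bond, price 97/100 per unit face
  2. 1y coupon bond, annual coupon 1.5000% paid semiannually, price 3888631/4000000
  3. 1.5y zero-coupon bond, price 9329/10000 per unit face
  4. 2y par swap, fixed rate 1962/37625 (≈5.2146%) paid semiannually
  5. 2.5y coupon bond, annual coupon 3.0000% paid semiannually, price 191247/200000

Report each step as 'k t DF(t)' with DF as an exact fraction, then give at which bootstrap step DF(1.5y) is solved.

step 1 [0.5y] zero: DF = P = 97/100 ≈ 0.970000
step 2 [1y] bond c/2=3/400: DF=(3888631/4000000 − 3/400·(0.970000))/(1+3/400) = 9577/10000 ≈ 0.957700
step 3 [1.5y] zero: DF = P = 9329/10000 ≈ 0.932900
step 4 [2y] swap r/2=981/37625: DF=(1 − 981/37625·(0.970000+0.957700+0.932900))/(1+981/37625) = 9019/10000 ≈ 0.901900
step 5 [2.5y] bond c/2=3/200: DF=(191247/200000 − 3/200·(0.970000+0.957700+0.932900+0.901900))/(1+3/200) = 1773/2000 ≈ 0.886500

1 1/2 97/100
2 1 9577/10000
3 3/2 9329/10000
4 2 9019/10000
5 5/2 1773/2000
DF(1.5y) is solved at step 3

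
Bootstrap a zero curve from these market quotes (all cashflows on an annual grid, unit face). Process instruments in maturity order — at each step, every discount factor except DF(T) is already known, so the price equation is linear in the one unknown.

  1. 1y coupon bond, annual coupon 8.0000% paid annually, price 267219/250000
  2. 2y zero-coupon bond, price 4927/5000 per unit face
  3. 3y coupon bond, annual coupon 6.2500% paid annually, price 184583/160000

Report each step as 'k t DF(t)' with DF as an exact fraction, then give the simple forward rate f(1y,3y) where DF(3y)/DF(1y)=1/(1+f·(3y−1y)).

1 1 9897/10000
2 2 4927/5000
3 3 606/625
f(1y,3y) = ((9897/10000)/(606/625) − 1)/(2) = 67/6464 ≈ 1.0365%

step 1 [1y] bond c/1=2/25: DF=(267219/250000 − 2/25·(0))/(1+2/25) = 9897/10000 ≈ 0.989700
step 2 [2y] zero: DF = P = 4927/5000 ≈ 0.985400
step 3 [3y] bond c/1=1/16: DF=(184583/160000 − 1/16·(0.989700+0.985400))/(1+1/16) = 606/625 ≈ 0.969600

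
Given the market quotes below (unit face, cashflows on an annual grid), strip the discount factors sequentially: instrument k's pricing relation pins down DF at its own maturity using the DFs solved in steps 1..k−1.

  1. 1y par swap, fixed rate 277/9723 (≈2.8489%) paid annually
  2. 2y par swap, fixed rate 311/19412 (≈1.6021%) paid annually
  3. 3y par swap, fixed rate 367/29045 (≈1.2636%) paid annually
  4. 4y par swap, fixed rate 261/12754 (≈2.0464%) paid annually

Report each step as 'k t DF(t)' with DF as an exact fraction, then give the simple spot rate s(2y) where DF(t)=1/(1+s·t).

1 1 9723/10000
2 2 9689/10000
3 3 9633/10000
4 4 9217/10000
s(2y) = (1/(9689/10000) − 1)/(2) = 311/19378 ≈ 1.6049%

step 1 [1y] swap r/1=277/9723: DF=(1 − 277/9723·(0))/(1+277/9723) = 9723/10000 ≈ 0.972300
step 2 [2y] swap r/1=311/19412: DF=(1 − 311/19412·(0.972300))/(1+311/19412) = 9689/10000 ≈ 0.968900
step 3 [3y] swap r/1=367/29045: DF=(1 − 367/29045·(0.972300+0.968900))/(1+367/29045) = 9633/10000 ≈ 0.963300
step 4 [4y] swap r/1=261/12754: DF=(1 − 261/12754·(0.972300+0.968900+0.963300))/(1+261/12754) = 9217/10000 ≈ 0.921700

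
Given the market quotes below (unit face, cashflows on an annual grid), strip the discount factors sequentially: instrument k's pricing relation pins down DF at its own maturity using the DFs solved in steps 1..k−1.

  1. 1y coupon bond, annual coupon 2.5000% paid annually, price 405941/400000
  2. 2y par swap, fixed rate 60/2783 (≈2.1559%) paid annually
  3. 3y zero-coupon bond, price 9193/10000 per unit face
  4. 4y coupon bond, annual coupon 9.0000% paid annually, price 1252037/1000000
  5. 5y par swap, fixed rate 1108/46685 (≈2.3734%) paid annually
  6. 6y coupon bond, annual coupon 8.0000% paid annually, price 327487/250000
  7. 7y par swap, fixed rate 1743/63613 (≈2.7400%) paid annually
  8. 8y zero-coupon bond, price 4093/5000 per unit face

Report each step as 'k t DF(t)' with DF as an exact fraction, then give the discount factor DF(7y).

1 1 9901/10000
2 2 479/500
3 3 9193/10000
4 4 9119/10000
5 5 2223/2500
6 6 8671/10000
7 7 8257/10000
8 8 4093/5000
DF(7y) = 8257/10000 ≈ 0.825700

step 1 [1y] bond c/1=1/40: DF=(405941/400000 − 1/40·(0))/(1+1/40) = 9901/10000 ≈ 0.990100
step 2 [2y] swap r/1=60/2783: DF=(1 − 60/2783·(0.990100))/(1+60/2783) = 479/500 ≈ 0.958000
step 3 [3y] zero: DF = P = 9193/10000 ≈ 0.919300
step 4 [4y] bond c/1=9/100: DF=(1252037/1000000 − 9/100·(0.990100+0.958000+0.919300))/(1+9/100) = 9119/10000 ≈ 0.911900
step 5 [5y] swap r/1=1108/46685: DF=(1 − 1108/46685·(0.990100+0.958000+0.919300+0.911900))/(1+1108/46685) = 2223/2500 ≈ 0.889200
step 6 [6y] bond c/1=2/25: DF=(327487/250000 − 2/25·(0.990100+0.958000+0.919300+0.911900+0.889200))/(1+2/25) = 8671/10000 ≈ 0.867100
step 7 [7y] swap r/1=1743/63613: DF=(1 − 1743/63613·(0.990100+0.958000+0.919300+0.911900+0.889200+0.867100))/(1+1743/63613) = 8257/10000 ≈ 0.825700
step 8 [8y] zero: DF = P = 4093/5000 ≈ 0.818600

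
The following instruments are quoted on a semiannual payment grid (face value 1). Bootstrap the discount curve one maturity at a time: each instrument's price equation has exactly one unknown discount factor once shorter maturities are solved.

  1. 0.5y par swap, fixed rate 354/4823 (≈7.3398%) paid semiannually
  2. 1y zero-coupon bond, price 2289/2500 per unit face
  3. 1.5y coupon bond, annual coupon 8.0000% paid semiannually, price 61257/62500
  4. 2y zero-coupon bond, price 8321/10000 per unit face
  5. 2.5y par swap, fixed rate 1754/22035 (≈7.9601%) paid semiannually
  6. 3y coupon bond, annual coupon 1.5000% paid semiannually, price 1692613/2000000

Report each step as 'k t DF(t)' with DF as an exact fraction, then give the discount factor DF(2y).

step 1 [0.5y] swap r/2=177/4823: DF=(1 − 177/4823·(0))/(1+177/4823) = 4823/5000 ≈ 0.964600
step 2 [1y] zero: DF = P = 2289/2500 ≈ 0.915600
step 3 [1.5y] bond c/2=1/25: DF=(61257/62500 − 1/25·(0.964600+0.915600))/(1+1/25) = 8701/10000 ≈ 0.870100
step 4 [2y] zero: DF = P = 8321/10000 ≈ 0.832100
step 5 [2.5y] swap r/2=877/22035: DF=(1 − 877/22035·(0.964600+0.915600+0.870100+0.832100))/(1+877/22035) = 4123/5000 ≈ 0.824600
step 6 [3y] bond c/2=3/400: DF=(1692613/2000000 − 3/400·(0.964600+0.915600+0.870100+0.832100+0.824600))/(1+3/400) = 1009/1250 ≈ 0.807200

1 1/2 4823/5000
2 1 2289/2500
3 3/2 8701/10000
4 2 8321/10000
5 5/2 4123/5000
6 3 1009/1250
DF(2y) = 8321/10000 ≈ 0.832100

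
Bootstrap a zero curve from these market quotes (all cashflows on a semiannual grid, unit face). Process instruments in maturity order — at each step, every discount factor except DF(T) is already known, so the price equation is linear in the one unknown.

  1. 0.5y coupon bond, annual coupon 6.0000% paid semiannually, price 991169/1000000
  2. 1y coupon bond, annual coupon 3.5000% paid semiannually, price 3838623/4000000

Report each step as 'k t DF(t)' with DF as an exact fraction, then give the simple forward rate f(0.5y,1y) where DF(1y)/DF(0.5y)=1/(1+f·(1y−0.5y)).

step 1 [0.5y] bond c/2=3/100: DF=(991169/1000000 − 3/100·(0))/(1+3/100) = 9623/10000 ≈ 0.962300
step 2 [1y] bond c/2=7/400: DF=(3838623/4000000 − 7/400·(0.962300))/(1+7/400) = 4633/5000 ≈ 0.926600

1 1/2 9623/10000
2 1 4633/5000
f(0.5y,1y) = ((9623/10000)/(4633/5000) − 1)/(1/2) = 357/4633 ≈ 7.7056%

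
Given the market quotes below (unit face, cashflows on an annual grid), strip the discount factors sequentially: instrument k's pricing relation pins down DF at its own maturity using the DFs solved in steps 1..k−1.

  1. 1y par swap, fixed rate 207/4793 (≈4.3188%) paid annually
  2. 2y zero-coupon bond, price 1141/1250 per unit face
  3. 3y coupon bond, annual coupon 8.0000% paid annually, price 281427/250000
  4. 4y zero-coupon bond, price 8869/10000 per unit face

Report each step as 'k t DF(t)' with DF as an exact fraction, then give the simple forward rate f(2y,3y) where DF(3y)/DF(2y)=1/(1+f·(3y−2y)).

step 1 [1y] swap r/1=207/4793: DF=(1 − 207/4793·(0))/(1+207/4793) = 4793/5000 ≈ 0.958600
step 2 [2y] zero: DF = P = 1141/1250 ≈ 0.912800
step 3 [3y] bond c/1=2/25: DF=(281427/250000 − 2/25·(0.958600+0.912800))/(1+2/25) = 9037/10000 ≈ 0.903700
step 4 [4y] zero: DF = P = 8869/10000 ≈ 0.886900

1 1 4793/5000
2 2 1141/1250
3 3 9037/10000
4 4 8869/10000
f(2y,3y) = ((1141/1250)/(9037/10000) − 1)/(1) = 13/1291 ≈ 1.0070%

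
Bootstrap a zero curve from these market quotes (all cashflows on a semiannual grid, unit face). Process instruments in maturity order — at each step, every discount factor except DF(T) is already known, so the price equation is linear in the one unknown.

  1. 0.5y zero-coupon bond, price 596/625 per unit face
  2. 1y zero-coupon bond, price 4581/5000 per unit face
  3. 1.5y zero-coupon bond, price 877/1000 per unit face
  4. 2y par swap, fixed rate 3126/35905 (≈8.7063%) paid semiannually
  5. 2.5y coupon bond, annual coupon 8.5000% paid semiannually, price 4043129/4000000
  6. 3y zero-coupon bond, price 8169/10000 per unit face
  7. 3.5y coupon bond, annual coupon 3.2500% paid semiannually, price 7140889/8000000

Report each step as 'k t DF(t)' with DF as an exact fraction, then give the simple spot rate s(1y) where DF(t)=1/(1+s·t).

1 1/2 596/625
2 1 4581/5000
3 3/2 877/1000
4 2 8437/10000
5 5/2 1029/1250
6 3 8169/10000
7 7/2 7947/10000
s(1y) = (1/(4581/5000) − 1)/(1) = 419/4581 ≈ 9.1465%

step 1 [0.5y] zero: DF = P = 596/625 ≈ 0.953600
step 2 [1y] zero: DF = P = 4581/5000 ≈ 0.916200
step 3 [1.5y] zero: DF = P = 877/1000 ≈ 0.877000
step 4 [2y] swap r/2=1563/35905: DF=(1 − 1563/35905·(0.953600+0.916200+0.877000))/(1+1563/35905) = 8437/10000 ≈ 0.843700
step 5 [2.5y] bond c/2=17/400: DF=(4043129/4000000 − 17/400·(0.953600+0.916200+0.877000+0.843700))/(1+17/400) = 1029/1250 ≈ 0.823200
step 6 [3y] zero: DF = P = 8169/10000 ≈ 0.816900
step 7 [3.5y] bond c/2=13/800: DF=(7140889/8000000 − 13/800·(0.953600+0.916200+0.877000+0.843700+0.823200+0.816900))/(1+13/800) = 7947/10000 ≈ 0.794700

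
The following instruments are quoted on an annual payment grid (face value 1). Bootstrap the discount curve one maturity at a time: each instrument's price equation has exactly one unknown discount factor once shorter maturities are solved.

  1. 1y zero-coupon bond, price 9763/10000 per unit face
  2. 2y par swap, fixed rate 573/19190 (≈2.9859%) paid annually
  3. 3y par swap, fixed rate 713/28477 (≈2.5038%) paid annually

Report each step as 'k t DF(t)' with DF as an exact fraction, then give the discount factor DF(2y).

1 1 9763/10000
2 2 9427/10000
3 3 9287/10000
DF(2y) = 9427/10000 ≈ 0.942700

step 1 [1y] zero: DF = P = 9763/10000 ≈ 0.976300
step 2 [2y] swap r/1=573/19190: DF=(1 − 573/19190·(0.976300))/(1+573/19190) = 9427/10000 ≈ 0.942700
step 3 [3y] swap r/1=713/28477: DF=(1 − 713/28477·(0.976300+0.942700))/(1+713/28477) = 9287/10000 ≈ 0.928700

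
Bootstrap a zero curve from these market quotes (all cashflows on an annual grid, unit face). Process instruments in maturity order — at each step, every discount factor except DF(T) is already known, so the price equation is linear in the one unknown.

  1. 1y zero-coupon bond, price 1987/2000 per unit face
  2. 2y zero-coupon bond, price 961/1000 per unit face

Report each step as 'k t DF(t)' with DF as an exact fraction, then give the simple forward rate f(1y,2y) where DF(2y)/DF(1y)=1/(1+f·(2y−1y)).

step 1 [1y] zero: DF = P = 1987/2000 ≈ 0.993500
step 2 [2y] zero: DF = P = 961/1000 ≈ 0.961000

1 1 1987/2000
2 2 961/1000
f(1y,2y) = ((1987/2000)/(961/1000) − 1)/(1) = 65/1922 ≈ 3.3819%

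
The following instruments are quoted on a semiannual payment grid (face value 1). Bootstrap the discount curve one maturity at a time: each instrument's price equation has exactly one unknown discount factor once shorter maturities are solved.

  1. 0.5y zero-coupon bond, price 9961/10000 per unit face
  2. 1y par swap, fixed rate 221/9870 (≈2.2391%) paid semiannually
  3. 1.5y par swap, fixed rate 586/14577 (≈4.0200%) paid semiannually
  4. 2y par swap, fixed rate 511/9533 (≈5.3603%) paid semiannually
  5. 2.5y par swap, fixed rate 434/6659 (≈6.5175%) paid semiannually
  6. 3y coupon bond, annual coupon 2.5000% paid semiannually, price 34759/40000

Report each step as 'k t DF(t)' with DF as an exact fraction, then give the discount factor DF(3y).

step 1 [0.5y] zero: DF = P = 9961/10000 ≈ 0.996100
step 2 [1y] swap r/2=221/19740: DF=(1 − 221/19740·(0.996100))/(1+221/19740) = 9779/10000 ≈ 0.977900
step 3 [1.5y] swap r/2=293/14577: DF=(1 − 293/14577·(0.996100+0.977900))/(1+293/14577) = 4707/5000 ≈ 0.941400
step 4 [2y] swap r/2=511/19066: DF=(1 − 511/19066·(0.996100+0.977900+0.941400))/(1+511/19066) = 4489/5000 ≈ 0.897800
step 5 [2.5y] swap r/2=217/6659: DF=(1 − 217/6659·(0.996100+0.977900+0.941400+0.897800))/(1+217/6659) = 8481/10000 ≈ 0.848100
step 6 [3y] bond c/2=1/80: DF=(34759/40000 − 1/80·(0.996100+0.977900+0.941400+0.897800+0.848100))/(1+1/80) = 8007/10000 ≈ 0.800700

1 1/2 9961/10000
2 1 9779/10000
3 3/2 4707/5000
4 2 4489/5000
5 5/2 8481/10000
6 3 8007/10000
DF(3y) = 8007/10000 ≈ 0.800700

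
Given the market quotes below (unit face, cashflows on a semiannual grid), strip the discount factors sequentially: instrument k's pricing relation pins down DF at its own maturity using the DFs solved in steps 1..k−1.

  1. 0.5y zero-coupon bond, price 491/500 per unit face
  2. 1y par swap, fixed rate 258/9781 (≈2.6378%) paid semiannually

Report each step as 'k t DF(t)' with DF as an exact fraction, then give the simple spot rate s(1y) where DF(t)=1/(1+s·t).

1 1/2 491/500
2 1 4871/5000
s(1y) = (1/(4871/5000) − 1)/(1) = 129/4871 ≈ 2.6483%

step 1 [0.5y] zero: DF = P = 491/500 ≈ 0.982000
step 2 [1y] swap r/2=129/9781: DF=(1 − 129/9781·(0.982000))/(1+129/9781) = 4871/5000 ≈ 0.974200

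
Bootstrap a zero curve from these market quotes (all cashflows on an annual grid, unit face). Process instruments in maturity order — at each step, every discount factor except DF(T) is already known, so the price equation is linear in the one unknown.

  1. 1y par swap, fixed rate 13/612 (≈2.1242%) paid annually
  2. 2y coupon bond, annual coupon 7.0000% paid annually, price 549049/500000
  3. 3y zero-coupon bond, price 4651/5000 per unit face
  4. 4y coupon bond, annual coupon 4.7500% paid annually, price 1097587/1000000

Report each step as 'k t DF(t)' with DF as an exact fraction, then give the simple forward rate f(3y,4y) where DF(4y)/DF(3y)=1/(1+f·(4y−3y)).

step 1 [1y] swap r/1=13/612: DF=(1 − 13/612·(0))/(1+13/612) = 612/625 ≈ 0.979200
step 2 [2y] bond c/1=7/100: DF=(549049/500000 − 7/100·(0.979200))/(1+7/100) = 4811/5000 ≈ 0.962200
step 3 [3y] zero: DF = P = 4651/5000 ≈ 0.930200
step 4 [4y] bond c/1=19/400: DF=(1097587/1000000 − 19/400·(0.979200+0.962200+0.930200))/(1+19/400) = 1147/1250 ≈ 0.917600

1 1 612/625
2 2 4811/5000
3 3 4651/5000
4 4 1147/1250
f(3y,4y) = ((4651/5000)/(1147/1250) − 1)/(1) = 63/4588 ≈ 1.3731%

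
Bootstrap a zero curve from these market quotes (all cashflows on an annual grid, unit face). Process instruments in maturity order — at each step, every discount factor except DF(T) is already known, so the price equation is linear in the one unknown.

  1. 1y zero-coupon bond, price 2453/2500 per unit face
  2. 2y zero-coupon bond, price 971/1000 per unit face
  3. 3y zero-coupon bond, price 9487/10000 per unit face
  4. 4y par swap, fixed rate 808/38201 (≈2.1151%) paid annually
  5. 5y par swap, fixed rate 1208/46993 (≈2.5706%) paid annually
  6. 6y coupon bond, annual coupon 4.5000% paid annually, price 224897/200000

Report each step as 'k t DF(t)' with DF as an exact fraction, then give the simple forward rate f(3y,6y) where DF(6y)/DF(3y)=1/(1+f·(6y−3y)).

step 1 [1y] zero: DF = P = 2453/2500 ≈ 0.981200
step 2 [2y] zero: DF = P = 971/1000 ≈ 0.971000
step 3 [3y] zero: DF = P = 9487/10000 ≈ 0.948700
step 4 [4y] swap r/1=808/38201: DF=(1 − 808/38201·(0.981200+0.971000+0.948700))/(1+808/38201) = 1149/1250 ≈ 0.919200
step 5 [5y] swap r/1=1208/46993: DF=(1 − 1208/46993·(0.981200+0.971000+0.948700+0.919200))/(1+1208/46993) = 1099/1250 ≈ 0.879200
step 6 [6y] bond c/1=9/200: DF=(224897/200000 − 9/200·(0.981200+0.971000+0.948700+0.919200+0.879200))/(1+9/200) = 8737/10000 ≈ 0.873700

1 1 2453/2500
2 2 971/1000
3 3 9487/10000
4 4 1149/1250
5 5 1099/1250
6 6 8737/10000
f(3y,6y) = ((9487/10000)/(8737/10000) − 1)/(3) = 250/8737 ≈ 2.8614%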